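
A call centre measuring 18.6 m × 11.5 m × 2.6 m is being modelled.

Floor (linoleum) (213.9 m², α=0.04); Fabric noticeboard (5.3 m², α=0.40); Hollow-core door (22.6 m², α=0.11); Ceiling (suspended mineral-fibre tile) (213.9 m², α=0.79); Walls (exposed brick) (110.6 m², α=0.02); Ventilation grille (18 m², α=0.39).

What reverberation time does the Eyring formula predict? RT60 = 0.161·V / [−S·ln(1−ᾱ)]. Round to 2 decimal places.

S = Σ Sᵢ = 584.3 m².
Σ(Sᵢαᵢ) = 213.9×0.04 + 5.3×0.40 + 22.6×0.11 + 213.9×0.79 + 110.6×0.02 + 18×0.39 = 191.375.
Mean coefficient ᾱ = A/S = 0.3275.
Eyring denominator: −S ln(1−ᾱ) = 231.823.
V = 18.6 × 11.5 × 2.6 = 556.14 m³.
RT60 = 0.161 × 556.14 / 231.823 = 0.39 s.

0.39 sec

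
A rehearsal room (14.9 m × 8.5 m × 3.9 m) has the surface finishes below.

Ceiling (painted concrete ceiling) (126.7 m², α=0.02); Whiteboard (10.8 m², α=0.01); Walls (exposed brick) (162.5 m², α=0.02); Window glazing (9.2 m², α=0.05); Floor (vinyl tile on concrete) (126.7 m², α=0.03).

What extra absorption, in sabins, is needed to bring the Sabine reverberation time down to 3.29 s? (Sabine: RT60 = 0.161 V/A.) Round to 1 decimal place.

14.0 sabins

Equivalent absorption area: A₁ = 126.7×0.02 + 10.8×0.01 + 162.5×0.02 + 9.2×0.05 + 126.7×0.03 = 10.153 m².
V = 493.935 m³. Required absorption A₂ = 0.161 × 493.935 / 3.29 = 24.171 sabins.
ΔA = A₂ − A₁ = 24.171 − 10.153 = 14.0 sabins.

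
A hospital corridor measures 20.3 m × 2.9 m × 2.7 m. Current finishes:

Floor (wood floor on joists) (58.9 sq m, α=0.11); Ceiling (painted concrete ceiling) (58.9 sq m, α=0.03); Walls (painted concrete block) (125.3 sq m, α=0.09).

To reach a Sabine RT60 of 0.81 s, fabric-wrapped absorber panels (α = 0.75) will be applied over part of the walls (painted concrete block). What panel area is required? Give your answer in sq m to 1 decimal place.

A₁ = Σ Sᵢαᵢ = 58.9*0.11 + 58.9*0.03 + 125.3*0.09 = 19.523 sabins.
Required A₂ = 0.161·158.949/0.81 = 31.594 sabins.
ΔA needed = 31.594 − 19.523 = 12.071 sabins.
Each sq m of panel replacing the walls (painted concrete block) adds (0.75 − 0.09) = 0.66 sabins.
Area = ΔA/Δα = 12.071/0.66 = 18.3 sq m.

18.3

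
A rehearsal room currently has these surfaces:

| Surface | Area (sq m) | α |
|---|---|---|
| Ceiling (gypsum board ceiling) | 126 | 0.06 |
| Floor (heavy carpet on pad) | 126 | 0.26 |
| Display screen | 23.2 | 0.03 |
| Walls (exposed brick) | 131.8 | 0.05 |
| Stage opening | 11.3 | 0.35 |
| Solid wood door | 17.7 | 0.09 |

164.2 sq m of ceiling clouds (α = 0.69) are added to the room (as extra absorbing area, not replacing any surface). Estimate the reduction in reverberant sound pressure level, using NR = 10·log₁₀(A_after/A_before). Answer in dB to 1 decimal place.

5.0 dB

Total absorption A_before = 126·0.06 + 126·0.26 + 23.2·0.03 + 131.8·0.05 + 11.3·0.35 + 17.7·0.09
  = 7.560 + 32.760 + 0.696 + 6.590 + 3.955 + 1.593 = 53.154 sq m sabins.
Treatment contributes 164.2·0.69 = 113.298 sabins.
New total A_after = 166.452 sabins.
Reduction = 10 log₁₀(A_after/A_before) = 10 log₁₀(3.1315) = 5.0 dB.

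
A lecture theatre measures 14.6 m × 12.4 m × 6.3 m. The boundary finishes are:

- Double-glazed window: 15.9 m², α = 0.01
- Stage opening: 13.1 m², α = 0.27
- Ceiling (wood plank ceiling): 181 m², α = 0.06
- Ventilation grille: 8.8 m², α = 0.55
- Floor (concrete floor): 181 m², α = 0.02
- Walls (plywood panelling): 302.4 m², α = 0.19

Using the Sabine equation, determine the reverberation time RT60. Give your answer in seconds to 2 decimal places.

2.28 seconds

Total absorption A = 15.9*0.01 + 13.1*0.27 + 181*0.06 + 8.8*0.55 + 181*0.02 + 302.4*0.19
  = 0.159 + 3.537 + 10.860 + 4.840 + 3.620 + 57.456 = 80.472 m² sabins.
Volume V = 14.6 × 12.4 × 6.3 = 1140.552 m³.
RT60 = 0.161 · V / A = 0.161 × 1140.552 / 80.472 = 2.28 s.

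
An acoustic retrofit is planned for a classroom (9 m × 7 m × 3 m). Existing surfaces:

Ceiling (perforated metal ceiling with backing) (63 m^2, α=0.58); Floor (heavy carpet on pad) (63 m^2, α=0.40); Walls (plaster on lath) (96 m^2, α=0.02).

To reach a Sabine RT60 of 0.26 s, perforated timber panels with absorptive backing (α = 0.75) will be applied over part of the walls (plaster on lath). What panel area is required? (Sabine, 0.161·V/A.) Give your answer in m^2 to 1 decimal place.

73.1

Summing Sᵢαᵢ: 36.540 + 25.200 + 1.920 → A₁ = 63.660 sabins.
V = 189 m³. Target absorption A₂ = 0.161 × 189 / 0.26 = 117.035 sabins.
ΔA needed = 117.035 − 63.660 = 53.375 sabins.
Net gain per m^2: Δα = 0.75 − 0.02 = 0.73.
Panel area = 53.375 / 0.73 = 73.1 m^2.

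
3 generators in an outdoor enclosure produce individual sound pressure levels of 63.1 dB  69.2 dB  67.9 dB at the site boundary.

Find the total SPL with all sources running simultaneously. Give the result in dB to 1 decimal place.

Σ 10^(Lᵢ/10) = 1.653e+07.
Back to dB: 10·log₁₀ Σ = 72.2 dB.

72.2 dB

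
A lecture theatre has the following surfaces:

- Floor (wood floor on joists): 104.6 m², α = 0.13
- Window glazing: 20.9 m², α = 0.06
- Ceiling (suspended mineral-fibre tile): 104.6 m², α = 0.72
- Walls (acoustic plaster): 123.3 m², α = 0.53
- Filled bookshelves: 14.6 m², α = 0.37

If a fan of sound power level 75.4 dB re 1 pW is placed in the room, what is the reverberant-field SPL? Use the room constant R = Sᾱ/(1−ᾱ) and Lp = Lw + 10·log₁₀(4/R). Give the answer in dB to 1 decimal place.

Σ(Sᵢαᵢ) = 104.6×0.13 + 20.9×0.06 + 104.6×0.72 + 123.3×0.53 + 14.6×0.37 = 160.915; total area S = 368.0 m².
ᾱ = 0.4373, so room constant R = A/(1−ᾱ) = 285.969 m².
Lp = 75.4 + 10·log₁₀(4/285.969) = 75.4 + (-18.54) = 56.9 dB.

56.9 dB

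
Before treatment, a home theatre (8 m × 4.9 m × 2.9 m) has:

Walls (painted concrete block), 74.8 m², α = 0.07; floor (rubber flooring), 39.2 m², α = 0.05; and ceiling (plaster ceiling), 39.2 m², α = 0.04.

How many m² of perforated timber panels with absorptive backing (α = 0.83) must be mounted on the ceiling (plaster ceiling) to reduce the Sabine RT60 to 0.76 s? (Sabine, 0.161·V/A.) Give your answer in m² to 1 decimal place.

Total absorption A₁ = 74.8·0.07 + 39.2·0.05 + 39.2·0.04
  = 5.236 + 1.960 + 1.568 = 8.764 m² sabins.
Required A₂ = 0.161·113.68/0.76 = 24.082 sabins.
ΔA needed = 24.082 − 8.764 = 15.318 sabins.
Net gain per m²: Δα = 0.83 − 0.04 = 0.79.
Panel area = 15.318 / 0.79 = 19.4 m².

19.4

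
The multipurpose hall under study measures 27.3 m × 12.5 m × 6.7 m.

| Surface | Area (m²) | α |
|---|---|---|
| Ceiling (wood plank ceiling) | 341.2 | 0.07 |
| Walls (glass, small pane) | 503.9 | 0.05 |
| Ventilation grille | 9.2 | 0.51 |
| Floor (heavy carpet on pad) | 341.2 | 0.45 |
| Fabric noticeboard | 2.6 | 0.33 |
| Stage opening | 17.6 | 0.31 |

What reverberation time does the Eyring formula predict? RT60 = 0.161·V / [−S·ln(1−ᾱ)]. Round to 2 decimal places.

1.57 seconds

Total surface area S = 341.2 + 503.9 + 9.2 + 341.2 + 2.6 + 17.6 = 1215.7 m².
Σ(Sᵢαᵢ) = 341.2·0.07 + 503.9·0.05 + 9.2·0.51 + 341.2·0.45 + 2.6·0.33 + 17.6·0.31 = 213.625.
Mean coefficient ᾱ = A/S = 0.1757.
−S·ln(1−ᾱ) = −1215.7 × ln(1 − 0.1757) = 234.898.
V = 27.3 × 12.5 × 6.7 = 2286.375 m³.
T = 0.161·V/[−S·ln(1−ᾱ)] = 0.161·2286.375/234.898 = 1.57 s.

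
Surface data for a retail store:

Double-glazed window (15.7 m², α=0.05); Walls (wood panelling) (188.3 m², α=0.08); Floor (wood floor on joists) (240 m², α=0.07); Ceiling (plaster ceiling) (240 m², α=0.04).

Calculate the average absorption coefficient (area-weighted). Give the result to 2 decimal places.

0.06

Total surface area S = 684.0 m².
A = 15.7*0.05 + 188.3*0.08 + 240*0.07 + 240*0.04 = 42.249 sabins.
ᾱ = A/S = 0.06.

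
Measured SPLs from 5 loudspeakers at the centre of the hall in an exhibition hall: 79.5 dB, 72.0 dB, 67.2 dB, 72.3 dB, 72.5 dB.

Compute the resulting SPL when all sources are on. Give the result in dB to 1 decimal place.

Sum in the linear (power) domain: Σ 10^(Lᵢ/10) = 10^(79.5/10) + 10^(72.0/10) + 10^(67.2/10) + 10^(72.3/10) + 10^(72.5/10) = 1.45e+08.
Combined level = 10 log₁₀(1.45e+08) = 81.6 dB.

81.6 dB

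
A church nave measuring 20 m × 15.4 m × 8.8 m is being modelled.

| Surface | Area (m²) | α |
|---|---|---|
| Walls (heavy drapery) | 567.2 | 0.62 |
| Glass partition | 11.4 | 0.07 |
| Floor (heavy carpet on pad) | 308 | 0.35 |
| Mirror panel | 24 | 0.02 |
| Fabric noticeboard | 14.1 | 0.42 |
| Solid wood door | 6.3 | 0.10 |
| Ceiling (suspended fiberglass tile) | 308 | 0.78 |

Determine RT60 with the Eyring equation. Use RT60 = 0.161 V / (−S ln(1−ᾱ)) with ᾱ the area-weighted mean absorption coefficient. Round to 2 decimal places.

S = Σ Sᵢ = 1239.0 m².
Σ(Sᵢαᵢ) = 567.2·0.62 + 11.4·0.07 + 308·0.35 + 24·0.02 + 14.1·0.42 + 6.3·0.10 + 308·0.78 = 707.534.
Mean coefficient ᾱ = A/S = 0.5711.
Eyring denominator: −S ln(1−ᾱ) = 1048.853.
V = 20 × 15.4 × 8.8 = 2710.4 m³.
T = 0.161·V/[−S·ln(1−ᾱ)] = 0.161·2710.4/1048.853 = 0.42 s.

0.42 s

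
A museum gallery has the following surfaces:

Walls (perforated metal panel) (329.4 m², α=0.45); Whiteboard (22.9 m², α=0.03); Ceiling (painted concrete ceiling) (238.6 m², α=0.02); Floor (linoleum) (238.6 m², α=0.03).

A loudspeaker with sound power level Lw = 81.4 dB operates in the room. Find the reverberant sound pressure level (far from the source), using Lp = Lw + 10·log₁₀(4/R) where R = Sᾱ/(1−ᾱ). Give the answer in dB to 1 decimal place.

64.4 dB

Σ(Sᵢαᵢ) = 329.4·0.45 + 22.9·0.03 + 238.6·0.02 + 238.6·0.03 = 160.847; total area S = 829.5 m².
ᾱ = 160.847/829.5 = 0.1939; R = Sᾱ/(1−ᾱ) = 160.847/(1−0.1939) = 199.537 m².
Lp = Lw + 10 log₁₀(4/R) = 81.4 -16.98 = 64.4 dB.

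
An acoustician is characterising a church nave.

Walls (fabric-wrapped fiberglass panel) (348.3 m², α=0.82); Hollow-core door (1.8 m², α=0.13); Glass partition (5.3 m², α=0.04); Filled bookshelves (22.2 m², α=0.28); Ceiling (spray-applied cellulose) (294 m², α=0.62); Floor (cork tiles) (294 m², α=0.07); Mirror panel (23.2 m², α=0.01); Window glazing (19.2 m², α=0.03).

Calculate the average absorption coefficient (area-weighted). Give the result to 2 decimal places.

0.49

Total surface area S = 1008.0 m².
A = 348.3*0.82 + 1.8*0.13 + 5.3*0.04 + 22.2*0.28 + 294*0.62 + 294*0.07 + 23.2*0.01 + 19.2*0.03 = 495.936 sabins.
ᾱ = A/S = 0.49.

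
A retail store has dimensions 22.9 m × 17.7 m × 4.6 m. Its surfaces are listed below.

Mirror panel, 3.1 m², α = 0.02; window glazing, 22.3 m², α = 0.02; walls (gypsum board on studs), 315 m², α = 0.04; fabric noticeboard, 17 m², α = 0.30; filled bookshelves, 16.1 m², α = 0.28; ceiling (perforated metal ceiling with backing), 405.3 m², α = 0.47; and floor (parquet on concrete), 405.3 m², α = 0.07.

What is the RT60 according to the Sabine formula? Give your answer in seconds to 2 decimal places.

A = Σ Sᵢαᵢ = 3.1*0.02 + 22.3*0.02 + 315*0.04 + 17*0.30 + 16.1*0.28 + 405.3*0.47 + 405.3*0.07 = 241.578 sabins.
V = 22.9·17.7·4.6 = 1864.518 m³.
RT60 = 0.161 · V / A = 0.161 × 1864.518 / 241.578 = 1.24 s.

1.24 seconds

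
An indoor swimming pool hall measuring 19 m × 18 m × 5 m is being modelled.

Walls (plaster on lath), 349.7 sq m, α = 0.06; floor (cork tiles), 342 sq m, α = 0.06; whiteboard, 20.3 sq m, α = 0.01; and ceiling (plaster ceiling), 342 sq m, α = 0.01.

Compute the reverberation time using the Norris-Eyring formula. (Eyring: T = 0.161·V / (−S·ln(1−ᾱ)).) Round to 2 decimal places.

Total surface area S = 349.7 + 342 + 20.3 + 342 = 1054.0 sq m.
Σ(Sᵢαᵢ) = 349.7·0.06 + 342·0.06 + 20.3·0.01 + 342·0.01 = 45.125.
Mean coefficient ᾱ = A/S = 0.0428.
Eyring denominator: −S ln(1−ᾱ) = 46.105.
V = 19 × 18 × 5 = 1710 m³.
T = 0.161·V/[−S·ln(1−ᾱ)] = 0.161·1710/46.105 = 5.97 s.

5.97 sec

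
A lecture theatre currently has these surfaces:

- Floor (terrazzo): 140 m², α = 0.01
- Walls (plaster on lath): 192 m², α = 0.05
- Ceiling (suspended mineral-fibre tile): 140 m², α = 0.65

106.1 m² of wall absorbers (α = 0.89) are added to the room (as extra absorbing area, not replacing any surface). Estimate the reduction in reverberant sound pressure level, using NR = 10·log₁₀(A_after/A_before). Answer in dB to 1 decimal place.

2.8 dB

Equivalent absorption area: A_before = 140×0.01 + 192×0.05 + 140×0.65 = 102.000 m².
Treatment contributes 106.1·0.89 = 94.429 sabins.
A_after = 102.000 + 94.429 = 196.429 sabins.
NR = 10·log₁₀(196.429/102.000) = 2.8 dB.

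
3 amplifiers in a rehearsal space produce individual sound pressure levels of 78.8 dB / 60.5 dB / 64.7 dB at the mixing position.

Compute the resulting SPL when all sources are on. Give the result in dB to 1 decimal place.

79.0 dB

Converting to relative power and adding: 10^(78.8/10) + 10^(60.5/10) + 10^(64.7/10) = 7.993e+07.
L_total = 10·log₁₀(7.993e+07) = 79.0 dB.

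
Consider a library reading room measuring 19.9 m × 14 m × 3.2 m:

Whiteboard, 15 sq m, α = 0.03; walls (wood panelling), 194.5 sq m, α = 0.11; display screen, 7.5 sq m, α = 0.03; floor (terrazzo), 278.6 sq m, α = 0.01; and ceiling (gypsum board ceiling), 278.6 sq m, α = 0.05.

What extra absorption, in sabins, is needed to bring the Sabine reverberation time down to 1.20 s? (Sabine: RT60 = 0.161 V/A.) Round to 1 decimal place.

Total absorption A₁ = 15·0.03 + 194.5·0.11 + 7.5·0.03 + 278.6·0.01 + 278.6·0.05
  = 0.450 + 21.395 + 0.225 + 2.786 + 13.930 = 38.786 sq m sabins.
Target A₂ = 0.161·891.52/1.20 = 119.612 sabins (V = 891.52 m³).
Additional absorption ΔA = 119.612 − 38.786 = 80.8 sabins.

80.8 sabins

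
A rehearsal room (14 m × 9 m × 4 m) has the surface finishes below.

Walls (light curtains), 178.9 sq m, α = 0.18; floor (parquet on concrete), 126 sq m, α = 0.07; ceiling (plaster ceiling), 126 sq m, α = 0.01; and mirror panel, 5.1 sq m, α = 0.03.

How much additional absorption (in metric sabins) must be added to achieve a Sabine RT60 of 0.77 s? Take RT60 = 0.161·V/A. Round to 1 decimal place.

A₁ = Σ Sᵢαᵢ = 178.9·0.18 + 126·0.07 + 126·0.01 + 5.1·0.03 = 42.435 sabins.
For T = 0.77 s, need A₂ = 0.161·V/T = 0.161·504/0.77 = 105.382 sabins.
Additional absorption ΔA = 105.382 − 42.435 = 62.9 sabins.

62.9 sabins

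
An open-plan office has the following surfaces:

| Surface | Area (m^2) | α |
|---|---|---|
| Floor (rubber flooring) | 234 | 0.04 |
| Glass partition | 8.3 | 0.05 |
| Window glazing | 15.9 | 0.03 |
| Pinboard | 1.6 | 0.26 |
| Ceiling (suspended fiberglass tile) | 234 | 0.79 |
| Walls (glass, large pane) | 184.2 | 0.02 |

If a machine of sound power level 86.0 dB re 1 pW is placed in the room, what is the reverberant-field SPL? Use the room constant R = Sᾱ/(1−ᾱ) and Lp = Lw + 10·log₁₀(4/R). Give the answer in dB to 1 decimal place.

A = 199.212 sabins; S = 678.0 m^2.
ᾱ = 0.2938, so room constant R = A/(1−ᾱ) = 282.090 m^2.
Lp = Lw + 10 log₁₀(4/R) = 86.0 -18.48 = 67.5 dB.

67.5 dB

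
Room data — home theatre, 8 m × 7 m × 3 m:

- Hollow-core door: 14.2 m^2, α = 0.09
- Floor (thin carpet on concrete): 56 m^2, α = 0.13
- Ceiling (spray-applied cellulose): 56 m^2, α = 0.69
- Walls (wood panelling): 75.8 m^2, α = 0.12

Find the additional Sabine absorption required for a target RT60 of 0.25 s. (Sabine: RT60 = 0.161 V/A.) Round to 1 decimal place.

51.9 sabins

A₁ = Σ Sᵢαᵢ = 14.2·0.09 + 56·0.13 + 56·0.69 + 75.8·0.12 = 56.294 sabins.
Target A₂ = 0.161·168/0.25 = 108.192 sabins (V = 168 m³).
Additional absorption ΔA = 108.192 − 56.294 = 51.9 sabins.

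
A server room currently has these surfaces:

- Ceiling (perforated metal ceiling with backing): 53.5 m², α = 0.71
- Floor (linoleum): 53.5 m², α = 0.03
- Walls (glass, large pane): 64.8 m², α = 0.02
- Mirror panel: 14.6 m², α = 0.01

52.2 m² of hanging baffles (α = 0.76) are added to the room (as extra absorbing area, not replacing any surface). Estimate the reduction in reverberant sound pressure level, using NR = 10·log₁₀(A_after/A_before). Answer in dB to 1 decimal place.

Summing Sᵢαᵢ: 37.985 + 1.605 + 1.296 + 0.146 → A_before = 41.032 sabins.
Added absorption = 52.2 × 0.76 = 39.672 sabins.
A_after = 41.032 + 39.672 = 80.704 sabins.
NR = 10·log₁₀(80.704/41.032) = 2.9 dB.

2.9 dB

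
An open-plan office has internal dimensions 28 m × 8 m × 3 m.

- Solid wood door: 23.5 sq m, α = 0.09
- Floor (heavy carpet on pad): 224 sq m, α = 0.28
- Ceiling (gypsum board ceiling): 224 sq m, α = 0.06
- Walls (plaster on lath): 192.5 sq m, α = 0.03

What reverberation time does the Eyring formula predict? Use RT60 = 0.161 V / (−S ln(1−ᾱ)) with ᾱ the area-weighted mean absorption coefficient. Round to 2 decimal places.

1.20 s

Total surface area S = 23.5 + 224 + 224 + 192.5 = 664.0 sq m.
Σ(Sᵢαᵢ) = 23.5×0.09 + 224×0.28 + 224×0.06 + 192.5×0.03 = 84.050.
Mean coefficient ᾱ = A/S = 0.1266.
−S·ln(1−ᾱ) = −664.0 × ln(1 − 0.1266) = 89.880.
V = 28 × 8 × 3 = 672 m³.
T = 0.161·V/[−S·ln(1−ᾱ)] = 0.161·672/89.880 = 1.20 s.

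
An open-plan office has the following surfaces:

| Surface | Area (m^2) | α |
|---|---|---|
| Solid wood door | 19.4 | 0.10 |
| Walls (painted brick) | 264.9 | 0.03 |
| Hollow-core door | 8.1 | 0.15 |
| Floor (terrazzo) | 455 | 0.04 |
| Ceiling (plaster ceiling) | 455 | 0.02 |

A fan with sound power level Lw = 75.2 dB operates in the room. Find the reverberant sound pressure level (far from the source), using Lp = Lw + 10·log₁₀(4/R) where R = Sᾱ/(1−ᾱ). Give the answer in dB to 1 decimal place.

Σ(Sᵢαᵢ) = 19.4·0.10 + 264.9·0.03 + 8.1·0.15 + 455·0.04 + 455·0.02 = 38.402; total area S = 1202.4 m^2.
ᾱ = 0.0319, so room constant R = A/(1−ᾱ) = 39.667 m^2.
Lp = 75.2 + 10·log₁₀(4/39.667) = 75.2 + (-9.96) = 65.2 dB.

65.2 dB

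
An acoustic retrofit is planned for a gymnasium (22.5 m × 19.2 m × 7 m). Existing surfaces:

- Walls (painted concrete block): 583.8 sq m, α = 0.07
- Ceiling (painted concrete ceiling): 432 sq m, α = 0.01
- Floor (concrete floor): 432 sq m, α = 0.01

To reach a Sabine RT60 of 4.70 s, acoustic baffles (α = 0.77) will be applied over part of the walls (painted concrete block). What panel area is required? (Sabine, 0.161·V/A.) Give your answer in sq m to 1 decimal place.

Summing Sᵢαᵢ: 40.866 + 4.320 + 4.320 → A₁ = 49.506 sabins.
Required A₂ = 0.161·3024/4.70 = 103.588 sabins.
ΔA needed = 103.588 − 49.506 = 54.082 sabins.
Net gain per sq m: Δα = 0.77 − 0.07 = 0.70.
Panel area = 54.082 / 0.70 = 77.3 sq m.

77.3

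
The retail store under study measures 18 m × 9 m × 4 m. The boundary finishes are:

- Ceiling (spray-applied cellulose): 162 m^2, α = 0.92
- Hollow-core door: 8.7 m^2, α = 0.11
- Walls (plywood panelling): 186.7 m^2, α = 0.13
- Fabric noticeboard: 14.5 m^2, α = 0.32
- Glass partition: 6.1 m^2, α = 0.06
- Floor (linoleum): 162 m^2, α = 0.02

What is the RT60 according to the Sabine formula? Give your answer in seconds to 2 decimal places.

0.57 sec

Summing Sᵢαᵢ: 149.040 + 0.957 + 24.271 + 4.640 + 0.366 + 3.240 → A = 182.514 sabins.
Volume V = 18 × 9 × 4 = 648 m³.
T = 0.161 V/A = 0.161·648/182.514 = 0.57 s.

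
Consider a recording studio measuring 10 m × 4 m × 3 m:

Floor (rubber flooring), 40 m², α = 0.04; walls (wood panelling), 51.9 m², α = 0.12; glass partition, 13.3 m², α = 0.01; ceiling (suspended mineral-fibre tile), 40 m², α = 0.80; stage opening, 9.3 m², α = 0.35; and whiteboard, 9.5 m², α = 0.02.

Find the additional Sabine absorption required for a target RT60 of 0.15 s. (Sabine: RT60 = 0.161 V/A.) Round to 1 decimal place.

85.4 sabins

Equivalent absorption area: A₁ = 40×0.04 + 51.9×0.12 + 13.3×0.01 + 40×0.80 + 9.3×0.35 + 9.5×0.02 = 43.406 m².
Target A₂ = 0.161·120/0.15 = 128.800 sabins (V = 120 m³).
ΔA = A₂ − A₁ = 128.800 − 43.406 = 85.4 sabins.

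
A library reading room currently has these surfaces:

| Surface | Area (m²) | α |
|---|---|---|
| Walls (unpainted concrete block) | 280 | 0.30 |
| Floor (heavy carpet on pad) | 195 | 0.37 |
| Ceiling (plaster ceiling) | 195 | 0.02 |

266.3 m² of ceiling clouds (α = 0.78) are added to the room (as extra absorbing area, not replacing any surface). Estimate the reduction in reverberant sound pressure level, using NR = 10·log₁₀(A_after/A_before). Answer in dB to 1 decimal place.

Equivalent absorption area: A_before = 280*0.30 + 195*0.37 + 195*0.02 = 160.050 m².
Added absorption = 266.3 × 0.78 = 207.714 sabins.
A_after = 160.050 + 207.714 = 367.764 sabins.
NR = 10·log₁₀(367.764/160.050) = 3.6 dB.

3.6 dB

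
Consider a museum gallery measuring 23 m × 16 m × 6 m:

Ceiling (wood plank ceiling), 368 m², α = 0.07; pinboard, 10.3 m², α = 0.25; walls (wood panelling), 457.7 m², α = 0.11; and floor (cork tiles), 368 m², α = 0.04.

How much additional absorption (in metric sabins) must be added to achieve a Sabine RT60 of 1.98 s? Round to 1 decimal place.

Equivalent absorption area: A₁ = 368×0.07 + 10.3×0.25 + 457.7×0.11 + 368×0.04 = 93.402 m².
For T = 1.98 s, need A₂ = 0.161·V/T = 0.161·2208/1.98 = 179.539 sabins.
ΔA = A₂ − A₁ = 179.539 − 93.402 = 86.1 sabins.

86.1 sabins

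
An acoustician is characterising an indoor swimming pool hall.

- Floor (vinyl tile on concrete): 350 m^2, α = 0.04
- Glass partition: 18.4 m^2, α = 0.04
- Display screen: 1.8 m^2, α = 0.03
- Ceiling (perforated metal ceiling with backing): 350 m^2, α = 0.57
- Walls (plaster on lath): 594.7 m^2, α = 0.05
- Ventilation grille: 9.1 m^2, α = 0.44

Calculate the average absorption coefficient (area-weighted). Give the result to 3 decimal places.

0.187

S = Σ Sᵢ = 350 + 18.4 + 1.8 + 350 + 594.7 + 9.1 = 1324.0 m^2.
Σ(Sᵢαᵢ) = 350×0.04 + 18.4×0.04 + 1.8×0.03 + 350×0.57 + 594.7×0.05 + 9.1×0.44 = 248.029.
ᾱ = 248.029 / 1324.0 = 0.187.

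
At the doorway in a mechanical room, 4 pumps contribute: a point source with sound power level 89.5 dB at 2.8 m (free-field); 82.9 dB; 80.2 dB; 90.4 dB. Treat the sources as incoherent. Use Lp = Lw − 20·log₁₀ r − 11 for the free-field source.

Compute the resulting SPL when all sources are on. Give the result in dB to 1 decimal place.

Source at 2.8 m: Lp = 89.5 − 20·log₁₀(2.8) − 11 = 69.6 dB.
Sum in the linear (power) domain: Σ 10^(Lᵢ/10) = 10^(69.6/10) + 10^(82.9/10) + 10^(80.2/10) + 10^(90.4/10) = 1.405e+09.
Combined level = 10 log₁₀(1.405e+09) = 91.5 dB.

91.5 dB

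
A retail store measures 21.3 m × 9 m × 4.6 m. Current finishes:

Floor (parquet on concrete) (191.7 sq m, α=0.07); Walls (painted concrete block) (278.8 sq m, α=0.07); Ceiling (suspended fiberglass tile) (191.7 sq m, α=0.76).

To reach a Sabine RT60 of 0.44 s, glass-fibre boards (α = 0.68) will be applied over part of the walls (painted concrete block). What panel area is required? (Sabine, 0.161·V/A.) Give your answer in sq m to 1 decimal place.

236.1

A₁ = Σ Sᵢαᵢ = 191.7·0.07 + 278.8·0.07 + 191.7·0.76 = 178.627 sabins.
Required A₂ = 0.161·881.82/0.44 = 322.666 sabins.
Absorption to add: 322.666 − 178.627 = 144.039 sabins.
Each sq m of panel replacing the walls (painted concrete block) adds (0.68 − 0.07) = 0.61 sabins.
Panel area = 144.039 / 0.61 = 236.1 sq m.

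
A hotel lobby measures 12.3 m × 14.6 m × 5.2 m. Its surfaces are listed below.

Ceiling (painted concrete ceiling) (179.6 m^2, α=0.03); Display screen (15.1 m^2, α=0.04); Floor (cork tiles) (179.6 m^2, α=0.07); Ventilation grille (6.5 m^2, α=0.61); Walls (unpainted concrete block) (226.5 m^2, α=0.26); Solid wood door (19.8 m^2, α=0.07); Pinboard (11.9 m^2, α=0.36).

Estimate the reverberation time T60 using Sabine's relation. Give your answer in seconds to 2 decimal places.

1.73 s

A = Σ Sᵢαᵢ = 179.6×0.03 + 15.1×0.04 + 179.6×0.07 + 6.5×0.61 + 226.5×0.26 + 19.8×0.07 + 11.9×0.36 = 87.089 sabins.
Room volume: 933.816 m³.
RT60 = 0.161 · V / A = 0.161 × 933.816 / 87.089 = 1.73 s.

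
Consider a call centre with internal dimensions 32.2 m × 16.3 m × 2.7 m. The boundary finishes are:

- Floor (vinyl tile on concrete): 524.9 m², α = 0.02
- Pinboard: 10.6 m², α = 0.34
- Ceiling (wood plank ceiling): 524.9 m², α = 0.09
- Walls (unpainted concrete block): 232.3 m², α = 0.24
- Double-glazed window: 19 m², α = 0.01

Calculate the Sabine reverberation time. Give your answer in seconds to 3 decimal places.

Summing Sᵢαᵢ: 10.498 + 3.604 + 47.241 + 55.752 + 0.190 → A = 117.285 sabins.
Volume V = 32.2 × 16.3 × 2.7 = 1417.122 m³.
RT60 = 0.161 · V / A = 0.161 × 1417.122 / 117.285 = 1.945 s.

1.945 sec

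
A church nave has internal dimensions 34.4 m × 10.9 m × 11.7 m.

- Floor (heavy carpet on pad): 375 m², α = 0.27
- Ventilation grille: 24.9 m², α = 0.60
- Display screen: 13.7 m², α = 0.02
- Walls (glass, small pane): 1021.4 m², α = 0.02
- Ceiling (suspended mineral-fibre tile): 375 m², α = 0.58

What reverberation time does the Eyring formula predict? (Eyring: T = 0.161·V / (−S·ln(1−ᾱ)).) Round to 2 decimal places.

Total surface area S = 375 + 24.9 + 13.7 + 1021.4 + 375 = 1810.0 m².
Absorption A = 375·0.27 + 24.9·0.60 + 13.7·0.02 + 1021.4·0.02 + 375·0.58 = 354.392 sabins.
Mean coefficient ᾱ = A/S = 0.1958.
−S·ln(1−ᾱ) = −1810.0 × ln(1 − 0.1958) = 394.412.
V = 34.4 × 10.9 × 11.7 = 4387.032 m³.
T = 0.161·V/[−S·ln(1−ᾱ)] = 0.161·4387.032/394.412 = 1.79 s.

1.79 s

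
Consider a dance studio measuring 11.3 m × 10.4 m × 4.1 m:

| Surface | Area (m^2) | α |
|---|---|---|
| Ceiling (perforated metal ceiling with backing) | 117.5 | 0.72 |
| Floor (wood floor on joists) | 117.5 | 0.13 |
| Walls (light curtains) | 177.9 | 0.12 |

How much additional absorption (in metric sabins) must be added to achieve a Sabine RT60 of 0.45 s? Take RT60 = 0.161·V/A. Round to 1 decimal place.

A₁ = Σ Sᵢαᵢ = 117.5·0.72 + 117.5·0.13 + 177.9·0.12 = 121.223 sabins.
For T = 0.45 s, need A₂ = 0.161·V/T = 0.161·481.832/0.45 = 172.389 sabins.
ΔA = A₂ − A₁ = 172.389 − 121.223 = 51.2 sabins.

51.2 sabins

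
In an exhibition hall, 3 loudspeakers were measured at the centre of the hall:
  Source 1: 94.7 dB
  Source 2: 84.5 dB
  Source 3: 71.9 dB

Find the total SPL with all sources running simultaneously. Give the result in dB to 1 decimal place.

Sum in the linear (power) domain: Σ 10^(Lᵢ/10) = 10^(94.7/10) + 10^(84.5/10) + 10^(71.9/10) = 3.249e+09.
Combined level = 10 log₁₀(3.249e+09) = 95.1 dB.

95.1 dB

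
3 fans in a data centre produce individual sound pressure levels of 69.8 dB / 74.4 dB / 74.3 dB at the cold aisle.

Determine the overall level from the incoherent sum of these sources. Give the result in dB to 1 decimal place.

Σ 10^(Lᵢ/10) = 6.401e+07.
L_total = 10·log₁₀(6.401e+07) = 78.1 dB.

78.1 dB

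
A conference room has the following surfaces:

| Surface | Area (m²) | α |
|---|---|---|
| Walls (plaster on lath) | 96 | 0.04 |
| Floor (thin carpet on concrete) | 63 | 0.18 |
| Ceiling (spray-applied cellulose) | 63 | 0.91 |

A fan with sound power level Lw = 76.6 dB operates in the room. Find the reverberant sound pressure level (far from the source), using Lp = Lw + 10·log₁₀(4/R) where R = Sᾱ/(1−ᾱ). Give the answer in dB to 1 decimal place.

62.3 dB

Σ(Sᵢαᵢ) = 96·0.04 + 63·0.18 + 63·0.91 = 72.510; total area S = 222.0 m².
ᾱ = 72.510/222.0 = 0.3266; R = Sᾱ/(1−ᾱ) = 72.510/(1−0.3266) = 107.677 m².
Lp = Lw + 10 log₁₀(4/R) = 76.6 -14.30 = 62.3 dB.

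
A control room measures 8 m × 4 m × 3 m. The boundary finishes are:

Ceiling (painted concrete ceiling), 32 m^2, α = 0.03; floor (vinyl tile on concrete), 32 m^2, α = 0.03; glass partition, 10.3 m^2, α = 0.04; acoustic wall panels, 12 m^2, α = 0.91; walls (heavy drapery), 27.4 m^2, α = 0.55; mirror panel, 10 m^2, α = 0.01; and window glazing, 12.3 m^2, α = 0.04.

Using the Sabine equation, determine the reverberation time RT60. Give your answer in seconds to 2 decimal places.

Summing Sᵢαᵢ: 0.960 + 0.960 + 0.412 + 10.920 + 15.070 + 0.100 + 0.492 → A = 28.914 sabins.
Room volume: 96 m³.
Sabine: RT60 = 0.161 × 96 / 28.914 = 0.53 s.

0.53 s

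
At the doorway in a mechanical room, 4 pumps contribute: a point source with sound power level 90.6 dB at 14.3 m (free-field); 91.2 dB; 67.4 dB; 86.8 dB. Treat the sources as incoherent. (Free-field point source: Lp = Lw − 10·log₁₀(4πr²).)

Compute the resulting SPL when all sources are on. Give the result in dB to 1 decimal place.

Source at 14.3 m: Lp = 90.6 − 10·log₁₀(4π·14.3²) = 90.6 − 10·log₁₀(2569.697) = 56.5 dB.
Sum in the linear (power) domain: Σ 10^(Lᵢ/10) = 10^(56.5/10) + 10^(91.2/10) + 10^(67.4/10) + 10^(86.8/10) = 1.803e+09.
Back to dB: 10·log₁₀ Σ = 92.6 dB.

92.6 dB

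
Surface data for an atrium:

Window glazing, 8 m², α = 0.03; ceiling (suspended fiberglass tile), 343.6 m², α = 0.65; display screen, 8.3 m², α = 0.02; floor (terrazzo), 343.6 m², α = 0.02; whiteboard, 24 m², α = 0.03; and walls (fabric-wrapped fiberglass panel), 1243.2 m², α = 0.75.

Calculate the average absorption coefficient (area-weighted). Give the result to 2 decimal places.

0.59

Total surface area S = 1970.7 m².
Σ(Sᵢαᵢ) = 8×0.03 + 343.6×0.65 + 8.3×0.02 + 343.6×0.02 + 24×0.03 + 1243.2×0.75 = 1163.738.
ᾱ = 1163.738 / 1970.7 = 0.59.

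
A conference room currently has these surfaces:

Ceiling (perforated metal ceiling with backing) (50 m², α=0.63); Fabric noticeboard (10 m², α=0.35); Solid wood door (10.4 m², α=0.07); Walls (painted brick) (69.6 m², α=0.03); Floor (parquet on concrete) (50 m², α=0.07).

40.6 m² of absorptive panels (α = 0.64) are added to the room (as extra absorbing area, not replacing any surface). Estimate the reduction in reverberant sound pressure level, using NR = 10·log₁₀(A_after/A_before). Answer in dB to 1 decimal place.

2.1 dB

Summing Sᵢαᵢ: 31.500 + 3.500 + 0.728 + 2.088 + 3.500 → A_before = 41.316 sabins.
Treatment contributes 40.6·0.64 = 25.984 sabins.
A_after = 41.316 + 25.984 = 67.300 sabins.
NR = 10·log₁₀(67.300/41.316) = 2.1 dB.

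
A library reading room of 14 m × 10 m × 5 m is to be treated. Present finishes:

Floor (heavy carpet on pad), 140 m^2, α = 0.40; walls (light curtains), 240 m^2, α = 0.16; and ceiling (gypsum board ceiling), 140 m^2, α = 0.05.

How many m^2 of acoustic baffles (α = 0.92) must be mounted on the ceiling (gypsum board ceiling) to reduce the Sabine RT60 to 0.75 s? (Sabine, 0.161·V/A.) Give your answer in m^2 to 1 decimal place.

56.2

A₁ = Σ Sᵢαᵢ = 140·0.40 + 240·0.16 + 140·0.05 = 101.400 sabins.
Required A₂ = 0.161·700/0.75 = 150.267 sabins.
ΔA needed = 150.267 − 101.400 = 48.867 sabins.
Net gain per m^2: Δα = 0.92 − 0.05 = 0.87.
Panel area = 48.867 / 0.87 = 56.2 m^2.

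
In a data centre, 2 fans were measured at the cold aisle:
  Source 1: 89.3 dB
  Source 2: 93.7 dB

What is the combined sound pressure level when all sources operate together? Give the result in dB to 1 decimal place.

Sum in the linear (power) domain: Σ 10^(Lᵢ/10) = 10^(89.3/10) + 10^(93.7/10) = 3.195e+09.
Combined level = 10 log₁₀(3.195e+09) = 95.0 dB.

95.0 dB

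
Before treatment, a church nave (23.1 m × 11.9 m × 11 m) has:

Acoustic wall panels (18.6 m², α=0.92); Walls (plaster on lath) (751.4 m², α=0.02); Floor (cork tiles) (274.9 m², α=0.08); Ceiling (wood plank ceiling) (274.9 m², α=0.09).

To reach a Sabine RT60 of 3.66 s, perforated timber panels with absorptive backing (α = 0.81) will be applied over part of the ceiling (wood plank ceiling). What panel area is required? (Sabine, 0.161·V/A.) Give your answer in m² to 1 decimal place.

75.2

Equivalent absorption area: A₁ = 18.6*0.92 + 751.4*0.02 + 274.9*0.08 + 274.9*0.09 = 78.873 m².
Required A₂ = 0.161·3023.79/3.66 = 133.014 sabins.
Absorption to add: 133.014 − 78.873 = 54.141 sabins.
Each m² of panel replacing the ceiling (wood plank ceiling) adds (0.81 − 0.09) = 0.72 sabins.
Panel area = 54.141 / 0.72 = 75.2 m².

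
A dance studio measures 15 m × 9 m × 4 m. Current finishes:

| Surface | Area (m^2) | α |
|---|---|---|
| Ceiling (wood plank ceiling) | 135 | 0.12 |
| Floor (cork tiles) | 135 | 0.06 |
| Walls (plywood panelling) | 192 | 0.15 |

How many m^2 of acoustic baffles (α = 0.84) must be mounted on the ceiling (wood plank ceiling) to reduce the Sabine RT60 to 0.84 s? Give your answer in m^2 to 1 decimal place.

A₁ = Σ Sᵢαᵢ = 135·0.12 + 135·0.06 + 192·0.15 = 53.100 sabins.
Required A₂ = 0.161·540/0.84 = 103.500 sabins.
ΔA needed = 103.500 − 53.100 = 50.400 sabins.
Each m^2 of panel replacing the ceiling (wood plank ceiling) adds (0.84 − 0.12) = 0.72 sabins.
Panel area = 50.400 / 0.72 = 70.0 m^2.

70.0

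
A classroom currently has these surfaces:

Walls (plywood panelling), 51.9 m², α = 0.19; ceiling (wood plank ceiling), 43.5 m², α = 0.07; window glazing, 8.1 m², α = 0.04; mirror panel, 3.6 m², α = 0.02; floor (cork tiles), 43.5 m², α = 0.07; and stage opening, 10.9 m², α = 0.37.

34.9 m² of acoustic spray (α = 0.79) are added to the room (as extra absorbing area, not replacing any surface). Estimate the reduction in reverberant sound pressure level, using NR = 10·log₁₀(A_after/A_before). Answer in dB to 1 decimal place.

3.7 dB

Summing Sᵢαᵢ: 9.861 + 3.045 + 0.324 + 0.072 + 3.045 + 4.033 → A_before = 20.380 sabins.
Added absorption = 34.9 × 0.79 = 27.571 sabins.
New total A_after = 47.951 sabins.
Reduction = 10 log₁₀(A_after/A_before) = 10 log₁₀(2.3528) = 3.7 dB.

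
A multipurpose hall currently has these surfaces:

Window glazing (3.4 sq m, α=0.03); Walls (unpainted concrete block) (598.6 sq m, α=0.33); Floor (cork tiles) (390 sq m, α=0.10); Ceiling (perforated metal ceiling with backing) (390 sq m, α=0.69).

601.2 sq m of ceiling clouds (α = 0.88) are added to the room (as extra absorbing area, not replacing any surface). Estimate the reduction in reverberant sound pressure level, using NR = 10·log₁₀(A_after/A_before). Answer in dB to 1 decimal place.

Equivalent absorption area: A_before = 3.4×0.03 + 598.6×0.33 + 390×0.10 + 390×0.69 = 505.740 sq m.
Treatment contributes 601.2·0.88 = 529.056 sabins.
New total A_after = 1034.796 sabins.
NR = 10·log₁₀(1034.796/505.740) = 3.1 dB.

3.1 dB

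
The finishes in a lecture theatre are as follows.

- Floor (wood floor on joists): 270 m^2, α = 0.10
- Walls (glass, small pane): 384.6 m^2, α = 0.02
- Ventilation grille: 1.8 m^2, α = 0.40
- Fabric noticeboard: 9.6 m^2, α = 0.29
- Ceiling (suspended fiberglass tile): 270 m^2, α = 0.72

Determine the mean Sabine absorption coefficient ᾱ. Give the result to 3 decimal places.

Total surface area S = 936.0 m^2.
Σ(Sᵢαᵢ) = 270·0.10 + 384.6·0.02 + 1.8·0.40 + 9.6·0.29 + 270·0.72 = 232.596.
ᾱ = 232.596 / 936.0 = 0.248.

0.248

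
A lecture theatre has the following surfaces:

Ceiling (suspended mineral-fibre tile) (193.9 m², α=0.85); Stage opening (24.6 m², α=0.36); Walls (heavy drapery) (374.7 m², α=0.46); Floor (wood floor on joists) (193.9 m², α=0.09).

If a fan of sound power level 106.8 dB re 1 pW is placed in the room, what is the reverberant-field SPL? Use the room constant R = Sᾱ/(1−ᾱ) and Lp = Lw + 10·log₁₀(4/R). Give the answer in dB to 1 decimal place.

84.5 dB

Σ(Sᵢαᵢ) = 193.9×0.85 + 24.6×0.36 + 374.7×0.46 + 193.9×0.09 = 363.484; total area S = 787.1 m².
ᾱ = 363.484/787.1 = 0.4618; R = Sᾱ/(1−ᾱ) = 363.484/(1−0.4618) = 675.370 m².
Lp = Lw + 10 log₁₀(4/R) = 106.8 -22.27 = 84.5 dB.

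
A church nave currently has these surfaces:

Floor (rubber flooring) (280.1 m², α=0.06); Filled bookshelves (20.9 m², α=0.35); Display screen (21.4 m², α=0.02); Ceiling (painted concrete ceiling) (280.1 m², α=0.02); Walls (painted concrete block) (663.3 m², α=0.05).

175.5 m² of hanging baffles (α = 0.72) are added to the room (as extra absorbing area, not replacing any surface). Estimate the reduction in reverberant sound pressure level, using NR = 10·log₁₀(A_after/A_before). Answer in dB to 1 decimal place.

A_before = Σ Sᵢαᵢ = 280.1*0.06 + 20.9*0.35 + 21.4*0.02 + 280.1*0.02 + 663.3*0.05 = 63.316 sabins.
Added absorption = 175.5 × 0.72 = 126.360 sabins.
New total A_after = 189.676 sabins.
NR = 10·log₁₀(189.676/63.316) = 4.8 dB.

4.8 dB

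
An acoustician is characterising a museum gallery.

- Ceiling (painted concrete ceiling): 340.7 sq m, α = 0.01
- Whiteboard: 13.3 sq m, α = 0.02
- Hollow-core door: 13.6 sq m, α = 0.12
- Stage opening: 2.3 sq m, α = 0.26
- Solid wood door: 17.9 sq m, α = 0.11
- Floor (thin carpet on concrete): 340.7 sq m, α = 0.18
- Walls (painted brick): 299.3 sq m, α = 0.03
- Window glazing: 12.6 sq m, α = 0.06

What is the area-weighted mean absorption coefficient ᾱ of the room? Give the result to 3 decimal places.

S = Σ Sᵢ = 340.7 + 13.3 + 13.6 + 2.3 + 17.9 + 340.7 + 299.3 + 12.6 = 1040.4 sq m.
Σ(Sᵢαᵢ) = 340.7*0.01 + 13.3*0.02 + 13.6*0.12 + 2.3*0.26 + 17.9*0.11 + 340.7*0.18 + 299.3*0.03 + 12.6*0.06 = 78.933.
ᾱ = A/S = 0.076.

0.076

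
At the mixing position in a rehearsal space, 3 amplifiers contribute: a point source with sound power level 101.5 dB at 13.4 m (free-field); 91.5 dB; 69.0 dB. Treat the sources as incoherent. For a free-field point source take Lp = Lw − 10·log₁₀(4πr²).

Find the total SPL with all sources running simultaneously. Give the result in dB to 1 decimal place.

Source at 13.4 m: Lp = 101.5 − 10·log₁₀(4π·13.4²) = 101.5 − 10·log₁₀(2256.418) = 68.0 dB.
Converting to relative power and adding: 10^(68.0/10) + 10^(91.5/10) + 10^(69.0/10) = 1.427e+09.
L_total = 10·log₁₀(1.427e+09) = 91.5 dB.

91.5 dB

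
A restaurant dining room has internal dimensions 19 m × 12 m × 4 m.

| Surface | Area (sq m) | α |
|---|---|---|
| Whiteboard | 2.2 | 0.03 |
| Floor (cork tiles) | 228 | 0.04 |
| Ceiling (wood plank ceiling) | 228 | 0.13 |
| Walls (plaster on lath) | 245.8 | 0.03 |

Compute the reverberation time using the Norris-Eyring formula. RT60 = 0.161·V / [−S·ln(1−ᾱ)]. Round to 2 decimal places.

3.07 s

S = Σ Sᵢ = 704.0 sq m.
Absorption A = 2.2×0.03 + 228×0.04 + 228×0.13 + 245.8×0.03 = 46.200 sabins.
ᾱ = 46.200 / 704.0 = 0.0656.
−S·ln(1−ᾱ) = −704.0 × ln(1 − 0.0656) = 47.767.
V = 19 × 12 × 4 = 912 m³.
T = 0.161·V/[−S·ln(1−ᾱ)] = 0.161·912/47.767 = 3.07 s.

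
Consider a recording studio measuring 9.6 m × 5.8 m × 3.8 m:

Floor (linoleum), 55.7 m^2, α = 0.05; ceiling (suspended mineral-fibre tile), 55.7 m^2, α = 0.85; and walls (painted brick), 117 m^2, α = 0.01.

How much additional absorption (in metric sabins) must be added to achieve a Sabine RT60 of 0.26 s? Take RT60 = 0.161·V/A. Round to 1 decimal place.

Summing Sᵢαᵢ: 2.785 + 47.345 + 1.170 → A₁ = 51.300 sabins.
For T = 0.26 s, need A₂ = 0.161·V/T = 0.161·211.584/0.26 = 131.019 sabins.
Shortfall: 131.019 − 51.300 = 79.7 sabins.

79.7 sabins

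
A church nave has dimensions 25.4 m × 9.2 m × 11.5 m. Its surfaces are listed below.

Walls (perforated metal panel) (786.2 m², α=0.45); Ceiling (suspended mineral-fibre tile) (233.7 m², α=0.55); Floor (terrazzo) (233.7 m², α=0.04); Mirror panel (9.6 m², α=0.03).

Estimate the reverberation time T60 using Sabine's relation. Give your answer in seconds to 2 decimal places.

0.88 sec

A = Σ Sᵢαᵢ = 786.2·0.45 + 233.7·0.55 + 233.7·0.04 + 9.6·0.03 = 491.961 sabins.
V = 25.4·9.2·11.5 = 2687.32 m³.
T = 0.161 V/A = 0.161·2687.32/491.961 = 0.88 s.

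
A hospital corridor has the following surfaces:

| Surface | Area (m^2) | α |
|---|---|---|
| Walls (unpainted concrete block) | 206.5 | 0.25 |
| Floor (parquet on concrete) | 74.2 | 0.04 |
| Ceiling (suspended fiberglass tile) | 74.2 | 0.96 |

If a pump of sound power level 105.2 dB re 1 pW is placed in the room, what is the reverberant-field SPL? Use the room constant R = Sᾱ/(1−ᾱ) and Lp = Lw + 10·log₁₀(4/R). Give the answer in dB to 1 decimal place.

A = 125.825 sabins; S = 354.9 m^2.
ᾱ = 0.3545, so room constant R = A/(1−ᾱ) = 194.926 m^2.
Lp = 105.2 + 10·log₁₀(4/194.926) = 105.2 + (-16.88) = 88.3 dB.

88.3 dB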